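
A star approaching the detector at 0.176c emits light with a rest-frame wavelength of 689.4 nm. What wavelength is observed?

Relativistic Doppler for wavelength: λ' = λ₀ · √((1 − β)/(1 + β)).
λ' = 689.4 × √(0.8240/1.1760) = 689.4 × 0.83707 ≈ 577.1 nm.

577.1 nm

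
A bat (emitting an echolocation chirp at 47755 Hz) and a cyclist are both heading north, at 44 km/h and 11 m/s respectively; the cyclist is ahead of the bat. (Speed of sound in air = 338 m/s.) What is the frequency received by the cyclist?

44 km/h = 12.22 m/s.
The cyclist is ahead, so the bat is moving toward it while the cyclist is moving away from the bat.
With source approaching and observer receding, f' = f · (v − v_o)/(v − v_s).
f' = 47755 × (338 − 11)/(338 − 12.22) = 47755 × 327/325.78 ≈ 47934 Hz.

47934 Hz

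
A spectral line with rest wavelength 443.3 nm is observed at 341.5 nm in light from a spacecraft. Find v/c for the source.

λ'/λ₀ = 0.7704 < 1 (blueshift), so the source is approaching.
λ'/λ₀ = √((1 − β)/(1 + β)) for an approaching source ⇒ β = (1 − r²)/(1 + r²) with r = λ'/λ₀.
β = (1 − 0.5935)/(1 + 0.5935) ≈ 0.255.

0.255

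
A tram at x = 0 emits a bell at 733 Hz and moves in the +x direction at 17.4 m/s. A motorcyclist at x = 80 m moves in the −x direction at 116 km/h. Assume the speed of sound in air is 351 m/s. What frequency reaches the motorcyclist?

116 km/h = 32.22 m/s.
The observer lies on the +x side, so the source is heading toward the observer and the observer is heading toward the source.
General Doppler shift: f' = f · (v + v_o)/(v − v_s).
f' = 733 × (351 + 32.22)/(351 − 17.4) = 733 × 383.22/333.6 ≈ 842 Hz.

842 Hz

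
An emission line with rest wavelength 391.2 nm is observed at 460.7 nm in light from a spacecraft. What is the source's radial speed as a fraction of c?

λ'/λ₀ = 1.1777 > 1 (redshift), so the source is receding.
λ'/λ₀ = √((1 + β)/(1 − β)) for a receding source ⇒ β = (r² − 1)/(r² + 1) with r = λ'/λ₀.
β = (1.3869 − 1)/(1.3869 + 1) ≈ 0.162.

0.162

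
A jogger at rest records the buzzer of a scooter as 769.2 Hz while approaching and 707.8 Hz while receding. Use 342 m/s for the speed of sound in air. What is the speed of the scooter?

14.2 m/s

f₁/f₂ = (v + v_s)/(v − v_s), so v_s = v · (f₁ − f₂)/(f₁ + f₂).
v_s = 342 × (769.2 − 707.8)/(769.2 + 707.8) = 342 × 61.4/1477.0 ≈ 14.2 m/s.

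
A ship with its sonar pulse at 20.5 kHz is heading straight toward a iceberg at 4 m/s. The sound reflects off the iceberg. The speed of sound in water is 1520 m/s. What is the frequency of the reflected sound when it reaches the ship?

20.6 kHz

The iceberg receives the sound from a moving source: f₁ = f₀ · v/(v − v_e) = 20.5 × 1520/1516 ≈ 20.6 kHz.
On the return leg the ship is a moving observer: f₂ = f₁ · (v + v_e)/v = 20.6 × 1524/1520 ≈ 20.6 kHz.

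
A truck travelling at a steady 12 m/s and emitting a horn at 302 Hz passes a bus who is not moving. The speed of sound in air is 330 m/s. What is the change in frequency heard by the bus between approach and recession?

Approaching: f₁ = f · v/(v − v_s) = 302 × 330/318 ≈ 313.4 Hz.
Receding: f₂ = f · v/(v + v_s) = 302 × 330/342 ≈ 291.4 Hz.
Drop: f₁ − f₂ = 2f·v·v_s/(v² − v_s²) = 2 × 302 × 330 × 12/(330² − 12²) ≈ 22.0 Hz.

22.0 Hz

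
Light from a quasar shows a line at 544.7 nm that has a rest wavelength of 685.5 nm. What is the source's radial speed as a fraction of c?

λ'/λ₀ = 0.7946 < 1 (blueshift), so the source is approaching.
λ'/λ₀ = √((1 − β)/(1 + β)) for an approaching source ⇒ β = (1 − r²)/(1 + r²) with r = λ'/λ₀.
β = (1 − 0.6314)/(1 + 0.6314) ≈ 0.226.

0.226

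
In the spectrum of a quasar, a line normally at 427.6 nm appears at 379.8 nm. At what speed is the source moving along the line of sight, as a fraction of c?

λ'/λ₀ = 0.8882 < 1 (blueshift), so the source is approaching.
λ'/λ₀ = √((1 − β)/(1 + β)) for an approaching source ⇒ β = (1 − r²)/(1 + r²) with r = λ'/λ₀.
β = (1 − 0.7889)/(1 + 0.7889) ≈ 0.118.

0.118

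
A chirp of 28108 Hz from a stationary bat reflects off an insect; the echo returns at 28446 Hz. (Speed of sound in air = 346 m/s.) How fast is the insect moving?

Double Doppler shift off a moving reflector: f₂ = f₀ · (v + u)/(v − u) (u > 0 toward emitter).
Rearranging, u = v · (f₂ − f₀)/(f₂ + f₀) = 346 × 338/56554 ≈ 2.07 m/s.
So the insect is moving at 2.07 m/s toward the emitter.

2.07 m/s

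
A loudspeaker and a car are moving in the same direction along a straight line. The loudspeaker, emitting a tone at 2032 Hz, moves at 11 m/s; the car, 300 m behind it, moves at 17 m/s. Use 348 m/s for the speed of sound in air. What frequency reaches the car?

2066 Hz

The car is behind, so the loudspeaker is moving away from it while the car is moving toward the loudspeaker.
General Doppler shift: f' = f · (v + v_o)/(v + v_s).
f' = 2032 × (348 + 17)/(348 + 11) = 2032 × 365/359 ≈ 2066 Hz.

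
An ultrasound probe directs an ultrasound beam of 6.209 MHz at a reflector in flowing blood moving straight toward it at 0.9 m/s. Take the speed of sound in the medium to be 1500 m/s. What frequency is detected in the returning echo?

The reflector in flowing blood first receives the wave as a moving observer: f₁ = f₀ · (v + u)/v = 6.209 × (1500 + 0.9)/1500 ≈ 6.213 MHz.
On reflection it acts as a source moving toward the stationary detector: f₂ = f₁ · v/(v − u) = 6.213 × 1500/1499.1 ≈ 6.216 MHz.

6.216 MHz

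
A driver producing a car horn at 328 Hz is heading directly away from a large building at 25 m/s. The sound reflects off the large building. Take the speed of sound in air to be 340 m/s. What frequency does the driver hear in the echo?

The large building receives the sound from a moving source: f₁ = f₀ · v/(v + v_e) = 328 × 340/365 ≈ 306 Hz.
On the return leg the driver is a moving observer: f₂ = f₁ · (v − v_e)/v = 306 × 315/340 ≈ 283 Hz.

283 Hz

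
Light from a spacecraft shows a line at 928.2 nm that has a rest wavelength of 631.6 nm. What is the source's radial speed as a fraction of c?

0.367

λ'/λ₀ = 1.4696 > 1 (redshift), so the source is receding.
λ'/λ₀ = √((1 + β)/(1 − β)) for a receding source ⇒ β = (r² − 1)/(r² + 1) with r = λ'/λ₀.
β = (2.1597 − 1)/(2.1597 + 1) ≈ 0.367.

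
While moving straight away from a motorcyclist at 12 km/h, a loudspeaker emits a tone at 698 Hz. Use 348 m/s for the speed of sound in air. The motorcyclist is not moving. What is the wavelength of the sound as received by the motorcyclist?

50.3 cm

12 km/h = 3.333 m/s.
With the source moving away from a stationary observer, f' = f · v/(v + v_s).
f' = 698 × 348/(348 + 3.333) ≈ 691 Hz.
λ' = v/f' = 348/691.378 ≈ 50.3 cm.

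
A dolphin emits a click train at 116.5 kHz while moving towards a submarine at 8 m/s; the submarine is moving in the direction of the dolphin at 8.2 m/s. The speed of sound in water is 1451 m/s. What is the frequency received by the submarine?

General Doppler shift: f' = f · (v + v_o)/(v − v_s).
f' = 116.5 × (1451 + 8.2)/(1451 − 8) = 116.5 × 1459.2/1443 ≈ 117.8 kHz.

117.8 kHz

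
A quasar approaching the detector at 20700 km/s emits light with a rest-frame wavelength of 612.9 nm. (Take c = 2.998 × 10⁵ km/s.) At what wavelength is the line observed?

571.9 nm

β = v/c = 20700/299800 = 0.0690.
Relativistic Doppler for wavelength: λ' = λ₀ · √((1 − β)/(1 + β)).
λ' = 612.9 × √(0.9310/1.0690) = 612.9 × 0.93318 ≈ 571.9 nm.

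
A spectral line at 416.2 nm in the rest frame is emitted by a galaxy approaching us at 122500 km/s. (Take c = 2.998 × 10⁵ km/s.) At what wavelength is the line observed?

269.7 nm

β = v/c = 122500/299800 = 0.4086.
Relativistic Doppler for wavelength: λ' = λ₀ · √((1 − β)/(1 + β)).
λ' = 416.2 × √(0.5914/1.4086) = 416.2 × 0.64795 ≈ 269.7 nm.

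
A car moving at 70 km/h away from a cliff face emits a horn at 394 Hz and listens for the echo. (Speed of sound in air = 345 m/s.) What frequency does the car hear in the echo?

70 km/h = 19.44 m/s.
The cliff face receives the sound from a moving source: f₁ = f₀ · v/(v + v_e) = 394 × 345/364.44 ≈ 373 Hz.
On the return leg the car is a moving observer: f₂ = f₁ · (v − v_e)/v = 373 × 325.56/345 ≈ 352 Hz.

352 Hz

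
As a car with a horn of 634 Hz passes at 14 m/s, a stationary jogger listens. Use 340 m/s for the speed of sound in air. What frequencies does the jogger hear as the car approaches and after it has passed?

Approaching: f₁ = f · v/(v − v_s) = 634 × 340/326 ≈ 661 Hz.
Receding: f₂ = f · v/(v + v_s) = 634 × 340/354 ≈ 609 Hz.

661 Hz approaching; 609 Hz receding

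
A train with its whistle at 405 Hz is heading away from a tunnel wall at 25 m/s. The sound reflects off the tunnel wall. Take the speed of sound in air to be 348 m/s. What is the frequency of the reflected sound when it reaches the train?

351 Hz

The tunnel wall receives the sound from a moving source: f₁ = f₀ · v/(v + v_e) = 405 × 348/373 ≈ 378 Hz.
On the return leg the train is a moving observer: f₂ = f₁ · (v − v_e)/v = 378 × 323/348 ≈ 351 Hz.
Equivalently f₂ = f₀ · (v − v_e)/(v + v_e).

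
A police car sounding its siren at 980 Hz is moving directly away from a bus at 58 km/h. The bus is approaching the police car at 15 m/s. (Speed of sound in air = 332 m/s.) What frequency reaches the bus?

977 Hz

58 km/h = 16.11 m/s.
Both move, so f' = f · (v + v_o)/(v + v_s).
f' = 980 × (332 + 15)/(332 + 16.11) = 980 × 347/348.11 ≈ 977 Hz.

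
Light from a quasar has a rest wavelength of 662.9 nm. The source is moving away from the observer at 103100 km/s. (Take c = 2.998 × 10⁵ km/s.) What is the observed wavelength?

β = v/c = 103100/299800 = 0.3439.
Relativistic Doppler for wavelength: λ' = λ₀ · √((1 + β)/(1 − β)).
λ' = 662.9 × √(1.3439/0.6561) = 662.9 × 1.43119 ≈ 948.7 nm.

948.7 nm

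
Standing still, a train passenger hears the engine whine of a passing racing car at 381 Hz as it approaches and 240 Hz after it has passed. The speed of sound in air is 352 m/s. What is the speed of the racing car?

80 m/s

f₁/f₂ = (v + v_s)/(v − v_s), so v_s = v · (f₁ − f₂)/(f₁ + f₂).
v_s = 352 × (381 − 240)/(381 + 240) = 352 × 141/621 ≈ 80 m/s.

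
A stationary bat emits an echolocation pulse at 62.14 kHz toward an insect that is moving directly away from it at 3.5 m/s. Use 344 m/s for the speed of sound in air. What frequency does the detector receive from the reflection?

The insect first receives the wave as a moving observer: f₁ = f₀ · (v − u)/v = 62.14 × (344 − 3.5)/344 ≈ 61.5 kHz.
On reflection it acts as a source moving away from the stationary detector: f₂ = f₁ · v/(v + u) = 61.5 × 344/347.5 ≈ 60.9 kHz.

60.9 kHz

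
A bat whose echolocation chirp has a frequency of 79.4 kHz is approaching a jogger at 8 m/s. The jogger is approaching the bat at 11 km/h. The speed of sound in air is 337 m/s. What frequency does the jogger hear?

11 km/h = 3.056 m/s.
General Doppler shift: f' = f · (v + v_o)/(v − v_s).
f' = 79.4 × (337 + 3.056)/(337 − 8) = 79.4 × 340.06/329 ≈ 82.1 kHz.

82.1 kHz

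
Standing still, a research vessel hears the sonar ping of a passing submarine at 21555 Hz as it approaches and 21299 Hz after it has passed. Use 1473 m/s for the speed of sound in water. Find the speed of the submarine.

f₁/f₂ = (v + v_s)/(v − v_s), so v_s = v · (f₁ − f₂)/(f₁ + f₂).
v_s = 1473 × (21555 − 21299)/(21555 + 21299) = 1473 × 256/42854 ≈ 8.8 m/s.

8.8 m/s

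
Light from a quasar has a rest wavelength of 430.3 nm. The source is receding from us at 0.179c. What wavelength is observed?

Relativistic Doppler for wavelength: λ' = λ₀ · √((1 + β)/(1 − β)).
λ' = 430.3 × √(1.1790/0.8210) = 430.3 × 1.19835 ≈ 515.7 nm.

515.7 nm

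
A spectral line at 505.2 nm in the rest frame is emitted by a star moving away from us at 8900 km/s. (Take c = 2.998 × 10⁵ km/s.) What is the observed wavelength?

β = v/c = 8900/299800 = 0.0297.
Relativistic Doppler for wavelength: λ' = λ₀ · √((1 + β)/(1 − β)).
λ' = 505.2 × √(1.0297/0.9703) = 505.2 × 1.03014 ≈ 520.4 nm.

520.4 nm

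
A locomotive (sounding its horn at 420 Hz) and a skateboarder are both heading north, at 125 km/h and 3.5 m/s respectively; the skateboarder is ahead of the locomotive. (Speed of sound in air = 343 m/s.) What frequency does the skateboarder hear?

463 Hz

125 km/h = 34.72 m/s.
The skateboarder is ahead, so the locomotive is moving toward it while the skateboarder is moving away from the locomotive.
With source approaching and observer receding, f' = f · (v − v_o)/(v − v_s).
f' = 420 × (343 − 3.5)/(343 − 34.72) = 420 × 339.5/308.28 ≈ 463 Hz.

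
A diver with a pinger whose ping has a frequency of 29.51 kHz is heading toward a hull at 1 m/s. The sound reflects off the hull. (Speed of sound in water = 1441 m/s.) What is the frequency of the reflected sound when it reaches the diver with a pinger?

The hull receives the sound from a moving source: f₁ = f₀ · v/(v − v_e) = 29.51 × 1441/1440 ≈ 29.5 kHz.
On the return leg the diver with a pinger is a moving observer: f₂ = f₁ · (v + v_e)/v = 29.5 × 1442/1441 ≈ 29.6 kHz.

29.6 kHz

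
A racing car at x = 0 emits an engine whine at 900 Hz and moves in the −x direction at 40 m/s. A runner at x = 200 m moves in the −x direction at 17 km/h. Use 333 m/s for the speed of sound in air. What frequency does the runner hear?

815 Hz

17 km/h = 4.722 m/s.
The observer lies on the +x side, so the source is heading away from the observer and the observer is heading toward the source.
With source receding and observer approaching, f' = f · (v + v_o)/(v + v_s).
f' = 900 × (333 + 4.722)/(333 + 40) = 900 × 337.72/373 ≈ 815 Hz.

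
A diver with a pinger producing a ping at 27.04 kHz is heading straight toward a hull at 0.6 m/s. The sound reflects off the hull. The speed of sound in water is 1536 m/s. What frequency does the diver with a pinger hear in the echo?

The hull receives the sound from a moving source: f₁ = f₀ · v/(v − v_e) = 27.04 × 1536/1535.4 ≈ 27.1 kHz.
On the return leg the diver with a pinger is a moving observer: f₂ = f₁ · (v + v_e)/v = 27.1 × 1536.6/1536 ≈ 27.1 kHz.

27.1 kHz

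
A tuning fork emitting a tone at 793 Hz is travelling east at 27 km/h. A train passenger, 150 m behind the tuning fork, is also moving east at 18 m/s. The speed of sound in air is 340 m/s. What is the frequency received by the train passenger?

817 Hz

27 km/h = 7.5 m/s.
The train passenger is behind, so the tuning fork is moving away from it while the train passenger is moving toward the tuning fork.
With source receding and observer approaching, f' = f · (v + v_o)/(v + v_s).
f' = 793 × (340 + 18)/(340 + 7.5) = 793 × 358/347.5 ≈ 817 Hz.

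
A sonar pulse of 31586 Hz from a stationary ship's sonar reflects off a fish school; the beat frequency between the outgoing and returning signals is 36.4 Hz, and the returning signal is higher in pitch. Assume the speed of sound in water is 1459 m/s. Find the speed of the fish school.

Double Doppler shift off a moving reflector: f₂ = f₀ · (v + u)/(v − u) (u > 0 toward emitter).
Returning signal is higher, so f₂ = f₀ + Δf = 31586 + 36.4 = 31622.4 Hz.
Rearranging, u = v · (f₂ − f₀)/(f₂ + f₀) = 1459 × 36.4/63208.4 ≈ 0.84 m/s.
So the fish school is moving at 0.84 m/s toward the emitter.

0.84 m/s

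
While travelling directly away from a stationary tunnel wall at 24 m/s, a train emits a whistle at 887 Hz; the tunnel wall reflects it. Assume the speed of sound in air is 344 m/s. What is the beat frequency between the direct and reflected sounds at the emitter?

116 Hz

The tunnel wall receives the sound from a moving source: f₁ = f₀ · v/(v + v_e) = 887 × 344/368 ≈ 829.2 Hz.
On the return leg the train is a moving observer: f₂ = f₁ · (v − v_e)/v = 829.2 × 320/344 ≈ 771.3 Hz.
Equivalently f₂ = f₀ · (v − v_e)/(v + v_e).
Beat against the emitted tone: |f₂ − f₀| = 2v_e·f₀/(v + v_e) = 2 × 24 × 887/368 ≈ 116 Hz.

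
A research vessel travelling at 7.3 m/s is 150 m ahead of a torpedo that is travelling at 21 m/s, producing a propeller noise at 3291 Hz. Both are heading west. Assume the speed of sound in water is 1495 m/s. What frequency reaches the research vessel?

3322 Hz

The research vessel is ahead, so the torpedo is moving toward it while the research vessel is moving away from the torpedo.
General Doppler shift: f' = f · (v − v_o)/(v − v_s).
f' = 3291 × (1495 − 7.3)/(1495 − 21) = 3291 × 1487.7/1474 ≈ 3322 Hz.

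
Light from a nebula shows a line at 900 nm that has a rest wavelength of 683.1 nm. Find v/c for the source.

0.269c

λ'/λ₀ = 1.3175 > 1 (redshift), so the source is receding.
λ'/λ₀ = √((1 + β)/(1 − β)) for a receding source ⇒ β = (r² − 1)/(r² + 1) with r = λ'/λ₀.
β = (1.7359 − 1)/(1.7359 + 1) ≈ 0.269.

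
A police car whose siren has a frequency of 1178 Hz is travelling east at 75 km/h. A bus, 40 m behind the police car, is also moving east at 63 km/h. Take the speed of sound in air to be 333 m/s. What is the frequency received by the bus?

75 km/h = 20.83 m/s; 63 km/h = 17.5 m/s.
The bus is behind, so the police car is moving away from it while the bus is moving toward the police car.
General Doppler shift: f' = f · (v + v_o)/(v + v_s).
f' = 1178 × (333 + 17.5)/(333 + 20.83) = 1178 × 350.5/353.83 ≈ 1167 Hz.

1167 Hz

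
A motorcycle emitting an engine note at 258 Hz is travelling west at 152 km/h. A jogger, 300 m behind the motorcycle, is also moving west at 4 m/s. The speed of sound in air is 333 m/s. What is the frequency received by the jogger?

232 Hz

152 km/h = 42.22 m/s.
The jogger is behind, so the motorcycle is moving away from it while the jogger is moving toward the motorcycle.
With source receding and observer approaching, f' = f · (v + v_o)/(v + v_s).
f' = 258 × (333 + 4)/(333 + 42.22) = 258 × 337/375.22 ≈ 232 Hz.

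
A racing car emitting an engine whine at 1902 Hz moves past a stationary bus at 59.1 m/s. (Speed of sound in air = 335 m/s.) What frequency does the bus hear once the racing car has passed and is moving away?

Receding: f₂ = f · v/(v + v_s) = 1902 × 335/394.1 ≈ 1617 Hz.

1617 Hz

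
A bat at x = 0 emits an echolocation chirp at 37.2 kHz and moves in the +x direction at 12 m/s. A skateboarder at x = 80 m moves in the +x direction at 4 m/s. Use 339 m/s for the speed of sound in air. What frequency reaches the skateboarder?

The observer lies on the +x side, so the source is heading toward the observer and the observer is heading away from the source.
With source approaching and observer receding, f' = f · (v − v_o)/(v − v_s).
f' = 37.2 × (339 − 4)/(339 − 12) = 37.2 × 335/327 ≈ 38.1 kHz.

38.1 kHz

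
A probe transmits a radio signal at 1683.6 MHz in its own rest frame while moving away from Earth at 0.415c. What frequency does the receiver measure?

1082.5 MHz

Relativistic Doppler for frequency: f' = f₀ · √((1 − β)/(1 + β)).
f' = 1683.6 × √(0.5850/1.4150) = 1683.6 × 0.64298 ≈ 1082.5 MHz.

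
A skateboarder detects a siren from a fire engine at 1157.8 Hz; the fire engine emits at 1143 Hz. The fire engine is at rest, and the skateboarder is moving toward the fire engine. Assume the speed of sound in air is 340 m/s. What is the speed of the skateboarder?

4.4 m/s

f' = f · (v + v_o)/v ⇒ v_o = v · |f'/f − 1|.
v_o = 340 × |1157.8/1143 − 1| = 340 × 0.01295 ≈ 4.4 m/s.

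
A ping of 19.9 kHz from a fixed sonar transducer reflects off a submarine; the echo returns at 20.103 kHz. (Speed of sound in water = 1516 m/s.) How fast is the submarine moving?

7.7 m/s

Double Doppler shift off a moving reflector: f₂ = f₀ · (v + u)/(v − u) (u > 0 toward emitter).
Rearranging, u = v · (f₂ − f₀)/(f₂ + f₀) = 1516 × 0.203/40.003 ≈ 7.7 m/s.
So the submarine is moving at 7.7 m/s toward the emitter.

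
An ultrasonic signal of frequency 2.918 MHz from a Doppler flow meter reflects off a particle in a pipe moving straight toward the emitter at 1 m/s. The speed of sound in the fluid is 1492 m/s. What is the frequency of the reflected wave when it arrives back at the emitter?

The particle in a pipe first receives the wave as a moving observer: f₁ = f₀ · (v + u)/v = 2.918 × (1492 + 1)/1492 ≈ 2.920 MHz.
The reflection then acts as a moving source: f₂ = f₁ · v/(v − u) ≈ 2.922 MHz.
Equivalently f₂ = f₀ · (v + u)/(v − u).

2.922 MHz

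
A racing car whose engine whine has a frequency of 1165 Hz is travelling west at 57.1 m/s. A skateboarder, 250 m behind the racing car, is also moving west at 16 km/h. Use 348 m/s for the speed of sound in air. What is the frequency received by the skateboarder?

16 km/h = 4.444 m/s.
The skateboarder is behind, so the racing car is moving away from it while the skateboarder is moving toward the racing car.
With source receding and observer approaching, f' = f · (v + v_o)/(v + v_s).
f' = 1165 × (348 + 4.444)/(348 + 57.1) = 1165 × 352.44/405.1 ≈ 1014 Hz.

1014 Hz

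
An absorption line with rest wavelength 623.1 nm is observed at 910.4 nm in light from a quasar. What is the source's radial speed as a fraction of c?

0.362c

λ'/λ₀ = 1.4611 > 1 (redshift), so the source is receding.
λ'/λ₀ = √((1 + β)/(1 − β)) for a receding source ⇒ β = (r² − 1)/(r² + 1) with r = λ'/λ₀.
β = (2.1348 − 1)/(2.1348 + 1) ≈ 0.362.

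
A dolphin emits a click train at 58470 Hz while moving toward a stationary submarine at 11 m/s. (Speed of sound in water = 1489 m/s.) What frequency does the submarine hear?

58905 Hz

Moving source, stationary observer: f' = f · v/(v − v_s) since the source is approaching.
f' = 58470 × 1489/(1489 − 11) = 58470 × 1489/1478 ≈ 58905 Hz.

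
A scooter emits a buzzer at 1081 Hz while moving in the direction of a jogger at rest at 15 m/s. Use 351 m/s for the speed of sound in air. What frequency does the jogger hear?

1129 Hz

With the source moving toward a stationary observer, f' = f · v/(v − v_s).
f' = 1081 × 351/(351 − 15) = 1081 × 351/336 ≈ 1129 Hz.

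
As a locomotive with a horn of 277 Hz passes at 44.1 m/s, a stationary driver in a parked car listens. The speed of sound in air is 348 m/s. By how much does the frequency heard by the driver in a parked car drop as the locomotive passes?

Approaching: f₁ = f · v/(v − v_s) = 277 × 348/303.9 ≈ 317.2 Hz.
Receding: f₂ = f · v/(v + v_s) = 277 × 348/392.1 ≈ 245.8 Hz.
Drop: f₁ − f₂ = 2f·v·v_s/(v² − v_s²) = 2 × 277 × 348 × 44.1/(348² − 44.1²) ≈ 71.4 Hz.

71.4 Hz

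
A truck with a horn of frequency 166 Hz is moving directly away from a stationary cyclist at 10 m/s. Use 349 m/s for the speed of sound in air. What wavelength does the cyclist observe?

With the source moving away from a stationary observer, f' = f · v/(v + v_s).
f' = 166 × 349/(349 + 10) ≈ 161 Hz.
λ' = v/f' = 349/161.376 ≈ 2.16 m.

2.16 m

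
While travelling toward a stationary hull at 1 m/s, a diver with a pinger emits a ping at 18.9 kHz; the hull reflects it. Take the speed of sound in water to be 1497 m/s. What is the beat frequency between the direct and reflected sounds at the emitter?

The hull receives the sound from a moving source: f₁ = f₀ · v/(v − v_e) = 18.9 × 1497/1496 ≈ 18.9126 kHz.
On the return leg the diver with a pinger is a moving observer: f₂ = f₁ · (v + v_e)/v = 18.9126 × 1498/1497 ≈ 18.9253 kHz.
Beat against the emitted tone (with f₀ = 18900 Hz): |f₂ − f₀| = 2v_e·f₀/(v − v_e) = 2 × 1 × 18900/1496 ≈ 25.3 Hz.

25.3 Hz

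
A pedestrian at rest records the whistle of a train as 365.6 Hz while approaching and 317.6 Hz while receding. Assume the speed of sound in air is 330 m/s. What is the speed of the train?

23.2 m/s

f₁/f₂ = (v + v_s)/(v − v_s), so v_s = v · (f₁ − f₂)/(f₁ + f₂).
v_s = 330 × (365.6 − 317.6)/(365.6 + 317.6) = 330 × 48.0/683.2 ≈ 23.2 m/s.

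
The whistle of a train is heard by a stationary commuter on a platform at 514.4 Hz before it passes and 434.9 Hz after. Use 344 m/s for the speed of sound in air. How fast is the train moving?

29 m/s

f₁/f₂ = (v + v_s)/(v − v_s), so v_s = v · (f₁ − f₂)/(f₁ + f₂).
v_s = 344 × (514.4 − 434.9)/(514.4 + 434.9) = 344 × 79.5/949.3 ≈ 29 m/s.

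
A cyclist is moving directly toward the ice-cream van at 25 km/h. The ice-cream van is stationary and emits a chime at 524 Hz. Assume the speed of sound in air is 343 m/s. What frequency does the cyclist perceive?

535 Hz

25 km/h = 6.944 m/s.
Moving observer, stationary source: f' = f · (v + v_o)/v.
f' = 524 × (343 + 6.944)/343 = 524 × 349.94/343 ≈ 535 Hz.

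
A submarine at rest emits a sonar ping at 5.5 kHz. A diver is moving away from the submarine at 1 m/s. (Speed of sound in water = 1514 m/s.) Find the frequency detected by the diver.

5.50 kHz

Moving observer, stationary source: f' = f · (v − v_o)/v.
f' = 5.5 × (1514 − 1)/1514 = 5.5 × 1513/1514 ≈ 5.50 kHz.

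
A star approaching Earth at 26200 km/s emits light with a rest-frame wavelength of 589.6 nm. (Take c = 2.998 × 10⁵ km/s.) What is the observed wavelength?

β = v/c = 26200/299800 = 0.0874.
Relativistic Doppler for wavelength: λ' = λ₀ · √((1 − β)/(1 + β)).
λ' = 589.6 × √(0.9126/1.0874) = 589.6 × 0.91611 ≈ 540.1 nm.

540.1 nm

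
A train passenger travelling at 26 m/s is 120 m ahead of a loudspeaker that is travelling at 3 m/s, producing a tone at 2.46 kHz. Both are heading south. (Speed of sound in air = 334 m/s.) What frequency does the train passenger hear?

2.29 kHz

The train passenger is ahead, so the loudspeaker is moving toward it while the train passenger is moving away from the loudspeaker.
With source approaching and observer receding, f' = f · (v − v_o)/(v − v_s).
f' = 2.46 × (334 − 26)/(334 − 3) = 2.46 × 308/331 ≈ 2.29 kHz.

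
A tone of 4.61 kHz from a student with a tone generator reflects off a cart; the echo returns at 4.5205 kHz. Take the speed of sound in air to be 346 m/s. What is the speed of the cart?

Double Doppler shift off a moving reflector: f₂ = f₀ · (v + u)/(v − u) (u > 0 toward emitter).
Rearranging, u = v · (f₂ − f₀)/(f₂ + f₀) = 346 × -0.0895/9.1305 ≈ -3.4 m/s.
So the cart is moving at 3.4 m/s away from the emitter.

3.4 m/s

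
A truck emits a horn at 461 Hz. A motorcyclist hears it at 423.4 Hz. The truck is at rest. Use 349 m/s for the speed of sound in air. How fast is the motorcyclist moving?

28 m/s

f' < f, so the motorcyclist is receding.
f' = f · (v − v_o)/v ⇒ v_o = v · |f'/f − 1|.
v_o = 349 × |423.4/461 − 1| = 349 × 0.08156 ≈ 28 m/s.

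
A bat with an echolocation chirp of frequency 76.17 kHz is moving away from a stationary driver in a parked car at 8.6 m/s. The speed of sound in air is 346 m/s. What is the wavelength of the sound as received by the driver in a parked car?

With the source moving away from a stationary observer, f' = f · v/(v + v_s).
f' = 76.17 × 346/(346 + 8.6) ≈ 74.3 kHz.
λ' = v/f' = 346/74322.7 ≈ 4.66 mm.

4.66 mm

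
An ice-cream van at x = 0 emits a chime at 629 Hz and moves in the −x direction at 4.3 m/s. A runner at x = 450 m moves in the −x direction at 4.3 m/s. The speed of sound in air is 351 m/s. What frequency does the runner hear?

The observer lies on the +x side, so the source is heading away from the observer and the observer is heading toward the source.
Both move, so f' = f · (v + v_o)/(v + v_s).
f' = 629 × (351 + 4.3)/(351 + 4.3) = 629 × 355.3/355.3 ≈ 629 Hz.

629 Hz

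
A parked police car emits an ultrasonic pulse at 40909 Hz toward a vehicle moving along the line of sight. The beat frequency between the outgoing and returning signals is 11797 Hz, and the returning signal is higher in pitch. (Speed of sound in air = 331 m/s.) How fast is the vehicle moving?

Double Doppler shift off a moving reflector: f₂ = f₀ · (v + u)/(v − u) (u > 0 toward emitter).
Returning signal is higher, so f₂ = f₀ + Δf = 40909 + 11797 = 52706 Hz.
Rearranging, u = v · (f₂ − f₀)/(f₂ + f₀) = 331 × 11797/93615 ≈ 42 m/s.
So the vehicle is moving at 42 m/s toward the emitter.

42 m/s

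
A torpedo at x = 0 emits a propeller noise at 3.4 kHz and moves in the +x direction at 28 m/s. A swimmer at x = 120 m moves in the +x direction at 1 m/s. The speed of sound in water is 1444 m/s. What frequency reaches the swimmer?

3.46 kHz

The observer lies on the +x side, so the source is heading toward the observer and the observer is heading away from the source.
Both move, so f' = f · (v − v_o)/(v − v_s).
f' = 3.4 × (1444 − 1)/(1444 − 28) = 3.4 × 1443/1416 ≈ 3.46 kHz.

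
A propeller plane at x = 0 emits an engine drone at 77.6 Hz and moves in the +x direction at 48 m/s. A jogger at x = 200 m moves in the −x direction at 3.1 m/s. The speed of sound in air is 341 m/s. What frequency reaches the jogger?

91 Hz

The observer lies on the +x side, so the source is heading toward the observer and the observer is heading toward the source.
Both move, so f' = f · (v + v_o)/(v − v_s).
f' = 77.6 × (341 + 3.1)/(341 − 48) = 77.6 × 344.1/293 ≈ 91 Hz.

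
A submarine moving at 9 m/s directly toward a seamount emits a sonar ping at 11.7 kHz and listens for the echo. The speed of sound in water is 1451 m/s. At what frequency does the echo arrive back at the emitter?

11.85 kHz

The seamount receives the sound from a moving source: f₁ = f₀ · v/(v − v_e) = 11.7 × 1451/1442 ≈ 11.77 kHz.
On the return leg the submarine is a moving observer: f₂ = f₁ · (v + v_e)/v = 11.77 × 1460/1451 ≈ 11.85 kHz.
Equivalently f₂ = f₀ · (v + v_e)/(v − v_e).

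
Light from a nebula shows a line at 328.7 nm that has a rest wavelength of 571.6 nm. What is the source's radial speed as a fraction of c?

0.503

λ'/λ₀ = 0.5751 < 1 (blueshift), so the source is approaching.
λ'/λ₀ = √((1 − β)/(1 + β)) for an approaching source ⇒ β = (1 − r²)/(1 + r²) with r = λ'/λ₀.
β = (1 − 0.3307)/(1 + 0.3307) ≈ 0.503.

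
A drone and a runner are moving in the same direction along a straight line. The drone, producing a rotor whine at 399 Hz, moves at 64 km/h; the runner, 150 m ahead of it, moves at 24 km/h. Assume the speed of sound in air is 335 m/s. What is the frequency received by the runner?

64 km/h = 17.78 m/s; 24 km/h = 6.667 m/s.
The runner is ahead, so the drone is moving toward it while the runner is moving away from the drone.
With source approaching and observer receding, f' = f · (v − v_o)/(v − v_s).
f' = 399 × (335 − 6.667)/(335 − 17.78) = 399 × 328.33/317.22 ≈ 413 Hz.

413 Hz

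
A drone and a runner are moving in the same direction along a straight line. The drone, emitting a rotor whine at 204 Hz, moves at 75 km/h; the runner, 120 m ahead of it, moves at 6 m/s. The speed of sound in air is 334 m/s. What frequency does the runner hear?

75 km/h = 20.83 m/s.
The runner is ahead, so the drone is moving toward it while the runner is moving away from the drone.
With source approaching and observer receding, f' = f · (v − v_o)/(v − v_s).
f' = 204 × (334 − 6)/(334 − 20.83) = 204 × 328/313.17 ≈ 214 Hz.

214 Hz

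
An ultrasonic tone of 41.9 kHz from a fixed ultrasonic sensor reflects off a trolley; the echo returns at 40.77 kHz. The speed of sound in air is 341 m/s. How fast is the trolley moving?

Double Doppler shift off a moving reflector: f₂ = f₀ · (v + u)/(v − u) (u > 0 toward emitter).
Rearranging, u = v · (f₂ − f₀)/(f₂ + f₀) = 341 × -1.13/82.67 ≈ -4.7 m/s.
So the trolley is moving at 4.7 m/s away from the emitter.

4.7 m/s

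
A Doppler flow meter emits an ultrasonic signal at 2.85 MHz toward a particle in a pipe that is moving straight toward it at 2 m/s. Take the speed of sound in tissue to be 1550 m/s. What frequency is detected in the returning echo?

At the particle in a pipe (a moving observer), f₁ = f₀ · (v + u)/v = 2.85 × 1552/1550 ≈ 2.854 MHz.
The reflection then acts as a moving source: f₂ = f₁ · v/(v − u) ≈ 2.857 MHz.

2.857 MHz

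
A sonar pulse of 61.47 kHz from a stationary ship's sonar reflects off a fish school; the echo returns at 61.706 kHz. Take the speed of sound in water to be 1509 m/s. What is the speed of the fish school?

2.89 m/s

Double Doppler shift off a moving reflector: f₂ = f₀ · (v + u)/(v − u) (u > 0 toward emitter).
Rearranging, u = v · (f₂ − f₀)/(f₂ + f₀) = 1509 × 0.236/123.176 ≈ 2.89 m/s.
So the fish school is moving at 2.89 m/s toward the emitter.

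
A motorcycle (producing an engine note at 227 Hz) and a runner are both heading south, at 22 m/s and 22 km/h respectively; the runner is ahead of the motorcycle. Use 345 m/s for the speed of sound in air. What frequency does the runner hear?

238 Hz

22 km/h = 6.111 m/s.
The runner is ahead, so the motorcycle is moving toward it while the runner is moving away from the motorcycle.
Both move, so f' = f · (v − v_o)/(v − v_s).
f' = 227 × (345 − 6.111)/(345 − 22) = 227 × 338.89/323 ≈ 238 Hz.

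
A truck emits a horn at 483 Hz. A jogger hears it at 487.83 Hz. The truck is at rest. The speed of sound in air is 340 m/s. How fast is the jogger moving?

3.4 m/s

f' > f, so the jogger is approaching.
f' = f · (v + v_o)/v ⇒ v_o = v · |f'/f − 1|.
v_o = 340 × |487.83/483 − 1| = 340 × 0.01 ≈ 3.4 m/s.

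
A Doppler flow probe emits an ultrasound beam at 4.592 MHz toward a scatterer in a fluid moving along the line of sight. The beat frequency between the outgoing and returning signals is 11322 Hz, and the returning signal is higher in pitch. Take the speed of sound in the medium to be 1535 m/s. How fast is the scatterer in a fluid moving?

Double Doppler shift off a moving reflector: f₂ = f₀ · (v + u)/(v − u) (u > 0 toward emitter).
Returning signal is higher, so f₂ = f₀ + Δf = 4592000 + 11322 = 4603322 Hz.
Rearranging, u = v · (f₂ − f₀)/(f₂ + f₀) = 1535 × 11322/9195322 ≈ 1.89 m/s.
So the scatterer in a fluid is moving at 1.89 m/s toward the emitter.

1.89 m/s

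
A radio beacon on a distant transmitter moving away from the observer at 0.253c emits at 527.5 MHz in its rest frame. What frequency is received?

407.3 MHz

Relativistic Doppler for frequency: f' = f₀ · √((1 − β)/(1 + β)).
f' = 527.5 × √(0.7470/1.2530) = 527.5 × 0.77212 ≈ 407.3 MHz.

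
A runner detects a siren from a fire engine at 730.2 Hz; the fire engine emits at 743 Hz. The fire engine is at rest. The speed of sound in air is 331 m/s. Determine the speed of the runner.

f' < f, so the runner is receding.
f' = f · (v − v_o)/v ⇒ v_o = v · |f'/f − 1|.
v_o = 331 × |730.2/743 − 1| = 331 × 0.01723 ≈ 5.7 m/s.

5.7 m/s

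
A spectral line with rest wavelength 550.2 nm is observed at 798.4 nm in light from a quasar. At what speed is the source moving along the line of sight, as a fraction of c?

λ'/λ₀ = 1.4511 > 1 (redshift), so the source is receding.
λ'/λ₀ = √((1 + β)/(1 − β)) for a receding source ⇒ β = (r² − 1)/(r² + 1) with r = λ'/λ₀.
β = (2.1057 − 1)/(2.1057 + 1) ≈ 0.356.

0.356c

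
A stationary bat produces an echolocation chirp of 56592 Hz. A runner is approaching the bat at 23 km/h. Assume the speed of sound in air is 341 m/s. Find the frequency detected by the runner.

23 km/h = 6.389 m/s.
Only the observer moves, toward the source, so f' = f · (v + v_o)/v.
f' = 56592 × (341 + 6.389)/341 = 56592 × 347.39/341 ≈ 57652 Hz.

57652 Hz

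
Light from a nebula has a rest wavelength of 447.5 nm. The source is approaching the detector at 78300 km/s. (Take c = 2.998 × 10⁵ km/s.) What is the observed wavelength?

342.5 nm

β = v/c = 78300/299800 = 0.2612.
Relativistic Doppler for wavelength: λ' = λ₀ · √((1 − β)/(1 + β)).
λ' = 447.5 × √(0.7388/1.2612) = 447.5 × 0.76539 ≈ 342.5 nm.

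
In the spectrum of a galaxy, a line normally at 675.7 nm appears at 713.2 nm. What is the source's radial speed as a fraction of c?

0.054c

λ'/λ₀ = 1.0555 > 1 (redshift), so the source is receding.
λ'/λ₀ = √((1 + β)/(1 − β)) for a receding source ⇒ β = (r² − 1)/(r² + 1) with r = λ'/λ₀.
β = (1.1141 − 1)/(1.1141 + 1) ≈ 0.054.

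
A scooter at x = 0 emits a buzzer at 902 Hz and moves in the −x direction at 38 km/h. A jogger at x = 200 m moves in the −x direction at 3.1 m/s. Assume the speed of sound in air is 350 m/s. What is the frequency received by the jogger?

883 Hz

38 km/h = 10.56 m/s.
The observer lies on the +x side, so the source is heading away from the observer and the observer is heading toward the source.
With source receding and observer approaching, f' = f · (v + v_o)/(v + v_s).
f' = 902 × (350 + 3.1)/(350 + 10.56) = 902 × 353.1/360.56 ≈ 883 Hz.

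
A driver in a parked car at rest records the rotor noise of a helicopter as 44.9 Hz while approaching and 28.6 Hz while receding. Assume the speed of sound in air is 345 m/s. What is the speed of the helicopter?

77 m/s

f₁/f₂ = (v + v_s)/(v − v_s), so v_s = v · (f₁ − f₂)/(f₁ + f₂).
v_s = 345 × (44.9 − 28.6)/(44.9 + 28.6) = 345 × 16.3/73.5 ≈ 77 m/s.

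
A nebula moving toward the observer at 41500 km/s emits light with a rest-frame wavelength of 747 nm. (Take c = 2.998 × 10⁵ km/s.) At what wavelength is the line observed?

649.9 nm

β = v/c = 41500/299800 = 0.1384.
Relativistic Doppler for wavelength: λ' = λ₀ · √((1 − β)/(1 + β)).
λ' = 747 × √(0.8616/1.1384) = 747 × 0.86995 ≈ 649.9 nm.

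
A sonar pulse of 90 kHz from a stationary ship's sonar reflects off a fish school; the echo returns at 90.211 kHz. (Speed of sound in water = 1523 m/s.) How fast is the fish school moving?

1.78 m/s

Double Doppler shift off a moving reflector: f₂ = f₀ · (v + u)/(v − u) (u > 0 toward emitter).
Rearranging, u = v · (f₂ − f₀)/(f₂ + f₀) = 1523 × 0.211/180.211 ≈ 1.78 m/s.
So the fish school is moving at 1.78 m/s toward the emitter.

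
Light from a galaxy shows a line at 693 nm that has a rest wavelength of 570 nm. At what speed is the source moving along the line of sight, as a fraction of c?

λ'/λ₀ = 1.2158 > 1 (redshift), so the source is receding.
λ'/λ₀ = √((1 + β)/(1 − β)) for a receding source ⇒ β = (r² − 1)/(r² + 1) with r = λ'/λ₀.
β = (1.4781 − 1)/(1.4781 + 1) ≈ 0.193.

0.193c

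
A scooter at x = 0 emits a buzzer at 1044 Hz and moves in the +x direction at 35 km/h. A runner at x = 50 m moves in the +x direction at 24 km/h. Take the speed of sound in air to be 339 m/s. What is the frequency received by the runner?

35 km/h = 9.722 m/s; 24 km/h = 6.667 m/s.
The observer lies on the +x side, so the source is heading toward the observer and the observer is heading away from the source.
Both move, so f' = f · (v − v_o)/(v − v_s).
f' = 1044 × (339 − 6.667)/(339 − 9.722) = 1044 × 332.33/329.28 ≈ 1054 Hz.

1054 Hz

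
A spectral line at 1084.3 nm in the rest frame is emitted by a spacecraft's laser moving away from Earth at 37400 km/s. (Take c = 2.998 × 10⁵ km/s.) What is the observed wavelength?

1229.2 nm

β = v/c = 37400/299800 = 0.1247.
Relativistic Doppler for wavelength: λ' = λ₀ · √((1 + β)/(1 − β)).
λ' = 1084.3 × √(1.1247/0.8753) = 1084.3 × 1.13361 ≈ 1229.2 nm.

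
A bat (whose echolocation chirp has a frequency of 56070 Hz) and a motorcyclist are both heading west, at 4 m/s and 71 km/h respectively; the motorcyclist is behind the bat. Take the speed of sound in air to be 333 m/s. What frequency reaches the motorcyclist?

71 km/h = 19.72 m/s.
The motorcyclist is behind, so the bat is moving away from it while the motorcyclist is moving toward the bat.
With source receding and observer approaching, f' = f · (v + v_o)/(v + v_s).
f' = 56070 × (333 + 19.72)/(333 + 4) = 56070 × 352.72/337 ≈ 58686 Hz.

58686 Hz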